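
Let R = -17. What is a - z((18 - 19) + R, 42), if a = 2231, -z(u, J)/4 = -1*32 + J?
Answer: 2271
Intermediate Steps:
z(u, J) = 128 - 4*J (z(u, J) = -4*(-1*32 + J) = -4*(-32 + J) = 128 - 4*J)
a - z((18 - 19) + R, 42) = 2231 - (128 - 4*42) = 2231 - (128 - 168) = 2231 - 1*(-40) = 2231 + 40 = 2271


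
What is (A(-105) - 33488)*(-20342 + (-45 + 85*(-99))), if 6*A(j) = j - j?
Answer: 964521376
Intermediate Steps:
A(j) = 0 (A(j) = (j - j)/6 = (⅙)*0 = 0)
(A(-105) - 33488)*(-20342 + (-45 + 85*(-99))) = (0 - 33488)*(-20342 + (-45 + 85*(-99))) = -33488*(-20342 + (-45 - 8415)) = -33488*(-20342 - 8460) = -33488*(-28802) = 964521376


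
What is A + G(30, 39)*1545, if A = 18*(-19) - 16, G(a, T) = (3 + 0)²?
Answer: 13547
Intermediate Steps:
G(a, T) = 9 (G(a, T) = 3² = 9)
A = -358 (A = -342 - 16 = -358)
A + G(30, 39)*1545 = -358 + 9*1545 = -358 + 13905 = 13547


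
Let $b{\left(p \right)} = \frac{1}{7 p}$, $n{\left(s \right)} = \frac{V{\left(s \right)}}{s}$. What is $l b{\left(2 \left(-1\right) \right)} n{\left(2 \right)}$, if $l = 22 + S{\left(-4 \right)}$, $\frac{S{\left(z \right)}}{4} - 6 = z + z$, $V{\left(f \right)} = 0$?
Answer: $0$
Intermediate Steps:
$n{\left(s \right)} = 0$ ($n{\left(s \right)} = \frac{0}{s} = 0$)
$S{\left(z \right)} = 24 + 8 z$ ($S{\left(z \right)} = 24 + 4 \left(z + z\right) = 24 + 4 \cdot 2 z = 24 + 8 z$)
$l = 14$ ($l = 22 + \left(24 + 8 \left(-4\right)\right) = 22 + \left(24 - 32\right) = 22 - 8 = 14$)
$b{\left(p \right)} = \frac{1}{7 p}$
$l b{\left(2 \left(-1\right) \right)} n{\left(2 \right)} = 14 \frac{1}{7 \cdot 2 \left(-1\right)} 0 = 14 \frac{1}{7 \left(-2\right)} 0 = 14 \cdot \frac{1}{7} \left(- \frac{1}{2}\right) 0 = 14 \left(- \frac{1}{14}\right) 0 = \left(-1\right) 0 = 0$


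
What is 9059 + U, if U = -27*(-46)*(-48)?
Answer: -50557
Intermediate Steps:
U = -59616 (U = 1242*(-48) = -59616)
9059 + U = 9059 - 59616 = -50557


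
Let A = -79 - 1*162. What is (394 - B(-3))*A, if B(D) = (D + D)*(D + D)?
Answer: -86278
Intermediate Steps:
A = -241 (A = -79 - 162 = -241)
B(D) = 4*D**2 (B(D) = (2*D)*(2*D) = 4*D**2)
(394 - B(-3))*A = (394 - 4*(-3)**2)*(-241) = (394 - 4*9)*(-241) = (394 - 1*36)*(-241) = (394 - 36)*(-241) = 358*(-241) = -86278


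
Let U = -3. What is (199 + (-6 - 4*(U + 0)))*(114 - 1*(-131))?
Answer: 50225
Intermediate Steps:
(199 + (-6 - 4*(U + 0)))*(114 - 1*(-131)) = (199 + (-6 - 4*(-3 + 0)))*(114 - 1*(-131)) = (199 + (-6 - 4*(-3)))*(114 + 131) = (199 + (-6 + 12))*245 = (199 + 6)*245 = 205*245 = 50225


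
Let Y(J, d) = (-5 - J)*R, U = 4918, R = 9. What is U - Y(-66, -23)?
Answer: 4369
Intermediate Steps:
Y(J, d) = -45 - 9*J (Y(J, d) = (-5 - J)*9 = -45 - 9*J)
U - Y(-66, -23) = 4918 - (-45 - 9*(-66)) = 4918 - (-45 + 594) = 4918 - 1*549 = 4918 - 549 = 4369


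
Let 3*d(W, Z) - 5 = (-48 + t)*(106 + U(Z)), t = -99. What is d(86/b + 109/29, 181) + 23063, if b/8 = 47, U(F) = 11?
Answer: 51995/3 ≈ 17332.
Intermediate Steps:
b = 376 (b = 8*47 = 376)
d(W, Z) = -17194/3 (d(W, Z) = 5/3 + ((-48 - 99)*(106 + 11))/3 = 5/3 + (-147*117)/3 = 5/3 + (1/3)*(-17199) = 5/3 - 5733 = -17194/3)
d(86/b + 109/29, 181) + 23063 = -17194/3 + 23063 = 51995/3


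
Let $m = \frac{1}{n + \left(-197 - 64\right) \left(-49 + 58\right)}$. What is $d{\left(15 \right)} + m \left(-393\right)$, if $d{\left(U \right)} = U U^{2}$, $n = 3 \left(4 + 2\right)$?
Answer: $\frac{2622506}{777} \approx 3375.2$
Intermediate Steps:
$n = 18$ ($n = 3 \cdot 6 = 18$)
$d{\left(U \right)} = U^{3}$
$m = - \frac{1}{2331}$ ($m = \frac{1}{18 + \left(-197 - 64\right) \left(-49 + 58\right)} = \frac{1}{18 - 2349} = \frac{1}{-2331} = - \frac{1}{2331} \approx -0.000429$)
$d{\left(15 \right)} + m \left(-393\right) = 15^{3} - - \frac{131}{777} = 3375 + \frac{131}{777} = \frac{2622506}{777}$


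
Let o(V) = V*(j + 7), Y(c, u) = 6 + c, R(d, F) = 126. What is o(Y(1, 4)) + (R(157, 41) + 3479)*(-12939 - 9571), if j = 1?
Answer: -81148494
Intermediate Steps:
o(V) = 8*V (o(V) = V*(1 + 7) = V*8 = 8*V)
o(Y(1, 4)) + (R(157, 41) + 3479)*(-12939 - 9571) = 8*(6 + 1) + (126 + 3479)*(-12939 - 9571) = 8*7 + 3605*(-22510) = 56 - 81148550 = -81148494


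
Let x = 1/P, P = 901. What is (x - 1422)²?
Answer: 1641527250841/811801 ≈ 2.0221e+6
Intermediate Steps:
x = 1/901 ≈ 0.0011099
(x - 1422)² = (1/901 - 1422)² = (-1281221/901)² = 1641527250841/811801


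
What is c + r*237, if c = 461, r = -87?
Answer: -20158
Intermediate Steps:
c + r*237 = 461 - 87*237 = 461 - 20619 = -20158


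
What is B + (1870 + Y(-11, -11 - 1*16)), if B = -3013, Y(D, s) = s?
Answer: -1170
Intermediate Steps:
B + (1870 + Y(-11, -11 - 1*16)) = -3013 + (1870 + (-11 - 1*16)) = -3013 + (1870 + (-11 - 16)) = -3013 + (1870 - 27) = -3013 + 1843 = -1170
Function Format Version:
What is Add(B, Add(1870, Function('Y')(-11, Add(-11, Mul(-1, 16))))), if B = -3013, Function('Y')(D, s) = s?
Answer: -1170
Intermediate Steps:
Add(B, Add(1870, Function('Y')(-11, Add(-11, Mul(-1, 16))))) = Add(-3013, Add(1870, Add(-11, Mul(-1, 16)))) = Add(-3013, Add(1870, Add(-11, -16))) = Add(-3013, Add(1870, -27)) = Add(-3013, 1843) = -1170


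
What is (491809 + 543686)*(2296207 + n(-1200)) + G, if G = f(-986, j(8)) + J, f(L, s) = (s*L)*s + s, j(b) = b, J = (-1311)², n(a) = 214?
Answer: 2377934119020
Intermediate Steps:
J = 1718721
f(L, s) = s + L*s² (f(L, s) = (L*s)*s + s = L*s² + s = s + L*s²)
G = 1655625 (G = 8*(1 - 986*8) + 1718721 = 8*(1 - 7888) + 1718721 = 8*(-7887) + 1718721 = -63096 + 1718721 = 1655625)
(491809 + 543686)*(2296207 + n(-1200)) + G = (491809 + 543686)*(2296207 + 214) + 1655625 = 1035495*2296421 + 1655625 = 2377932463395 + 1655625 = 2377934119020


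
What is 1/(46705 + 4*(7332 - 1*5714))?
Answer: 1/53177 ≈ 1.8805e-5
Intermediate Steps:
1/(46705 + 4*(7332 - 1*5714)) = 1/(46705 + 4*(7332 - 5714)) = 1/(46705 + 4*1618) = 1/(46705 + 6472) = 1/53177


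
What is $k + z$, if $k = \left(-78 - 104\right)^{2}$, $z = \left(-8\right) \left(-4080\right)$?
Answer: $65764$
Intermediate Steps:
$z = 32640$
$k = 33124$ ($k = \left(-182\right)^{2} = 33124$)
$k + z = 33124 + 32640 = 65764$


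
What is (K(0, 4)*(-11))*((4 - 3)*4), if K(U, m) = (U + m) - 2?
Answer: -88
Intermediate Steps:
K(U, m) = -2 + U + m
(K(0, 4)*(-11))*((4 - 3)*4) = ((-2 + 0 + 4)*(-11))*((4 - 3)*4) = (2*(-11))*(1*4) = -22*4 = -88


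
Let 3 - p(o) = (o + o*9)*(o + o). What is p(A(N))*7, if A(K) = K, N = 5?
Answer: -3479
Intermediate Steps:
p(o) = 3 - 20*o**2 (p(o) = 3 - (o + o*9)*(o + o) = 3 - (o + 9*o)*2*o = 3 - 10*o*2*o = 3 - 20*o**2)
p(A(N))*7 = (3 - 20*5**2)*7 = (3 - 20*25)*7 = (3 - 500)*7 = -497*7 = -3479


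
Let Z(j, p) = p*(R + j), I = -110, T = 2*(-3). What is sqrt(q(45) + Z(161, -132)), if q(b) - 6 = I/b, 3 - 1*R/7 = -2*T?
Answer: 2*I*sqrt(29098)/3 ≈ 113.72*I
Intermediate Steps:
T = -6
R = -63 (R = 21 - (-14)*(-6) = 21 - 7*12 = 21 - 84 = -63)
q(b) = 6 - 110/b
Z(j, p) = p*(-63 + j)
sqrt(q(45) + Z(161, -132)) = sqrt((6 - 110/45) - 132*(-63 + 161)) = sqrt((6 - 110*1/45) - 132*98) = sqrt((6 - 22/9) - 12936) = sqrt(32/9 - 12936) = sqrt(-116392/9) = 2*I*sqrt(29098)/3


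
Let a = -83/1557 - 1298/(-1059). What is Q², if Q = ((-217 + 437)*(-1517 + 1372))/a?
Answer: 307402929561518010000/415203675769 ≈ 7.4037e+8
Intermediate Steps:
a = 644363/549621 (a = -83*1/1557 - 1298*(-1/1059) = -83/1557 + 1298/1059 = 644363/549621 ≈ 1.1724)
Q = -17532909900/644363 (Q = ((-217 + 437)*(-1517 + 1372))/(644363/549621) = (220*(-145))*(549621/644363) = -31900*549621/644363 = -17532909900/644363 ≈ -27210.)
Q² = (-17532909900/644363)² = 307402929561518010000/415203675769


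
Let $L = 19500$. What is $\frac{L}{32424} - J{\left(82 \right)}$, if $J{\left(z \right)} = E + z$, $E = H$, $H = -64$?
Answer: $- \frac{47011}{2702} \approx -17.399$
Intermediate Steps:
$E = -64$
$J{\left(z \right)} = -64 + z$
$\frac{L}{32424} - J{\left(82 \right)} = \frac{19500}{32424} - \left(-64 + 82\right) = 19500 \cdot \frac{1}{32424} - 18 = \frac{1625}{2702} - 18 = - \frac{47011}{2702}$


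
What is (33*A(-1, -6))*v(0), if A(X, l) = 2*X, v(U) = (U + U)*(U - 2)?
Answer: 0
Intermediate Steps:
v(U) = 2*U*(-2 + U) (v(U) = (2*U)*(-2 + U) = 2*U*(-2 + U))
(33*A(-1, -6))*v(0) = (33*(2*(-1)))*(2*0*(-2 + 0)) = (33*(-2))*(2*0*(-2)) = -66*0 = 0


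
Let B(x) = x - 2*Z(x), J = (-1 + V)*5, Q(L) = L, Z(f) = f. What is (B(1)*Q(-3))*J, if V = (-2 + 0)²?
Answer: 45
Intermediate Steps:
V = 4 (V = (-2)² = 4)
J = 15 (J = (-1 + 4)*5 = 3*5 = 15)
B(x) = -x (B(x) = x - 2*x = -x)
(B(1)*Q(-3))*J = (-1*1*(-3))*15 = -1*(-3)*15 = 3*15 = 45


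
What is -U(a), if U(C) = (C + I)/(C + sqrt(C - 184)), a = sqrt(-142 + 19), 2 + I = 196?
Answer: (-194 - I*sqrt(123))/(sqrt(-184 + I*sqrt(123)) + I*sqrt(123)) ≈ -0.5799 + 7.8569*I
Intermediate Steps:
I = 194 (I = -2 + 196 = 194)
a = I*sqrt(123) (a = sqrt(-123) = I*sqrt(123) ≈ 11.091*I)
U(C) = (194 + C)/(C + sqrt(-184 + C)) (U(C) = (C + 194)/(C + sqrt(C - 184)) = (194 + C)/(C + sqrt(-184 + C)))
-U(a) = -(194 + I*sqrt(123))/(I*sqrt(123) + sqrt(-184 + I*sqrt(123))) = -(194 + I*sqrt(123))/(sqrt(-184 + I*sqrt(123)) + I*sqrt(123))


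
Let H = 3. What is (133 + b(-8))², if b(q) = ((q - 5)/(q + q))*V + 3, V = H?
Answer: 4906225/256 ≈ 19165.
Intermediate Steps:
V = 3
b(q) = 3 + 3*(-5 + q)/(2*q) (b(q) = ((q - 5)/(q + q))*3 + 3 = ((-5 + q)/((2*q)))*3 + 3 = ((-5 + q)*(1/(2*q)))*3 + 3 = ((-5 + q)/(2*q))*3 + 3 = 3*(-5 + q)/(2*q) + 3 = 3 + 3*(-5 + q)/(2*q))
(133 + b(-8))² = (133 + (3/2)*(-5 + 3*(-8))/(-8))² = (133 + (3/2)*(-⅛)*(-5 - 24))² = (133 + (3/2)*(-⅛)*(-29))² = (133 + 87/16)² = (2215/16)² = 4906225/256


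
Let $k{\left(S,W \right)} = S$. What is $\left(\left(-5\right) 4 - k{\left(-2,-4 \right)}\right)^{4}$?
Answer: $104976$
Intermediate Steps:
$\left(\left(-5\right) 4 - k{\left(-2,-4 \right)}\right)^{4} = \left(\left(-5\right) 4 - -2\right)^{4} = \left(-20 + 2\right)^{4} = \left(-18\right)^{4} = 104976$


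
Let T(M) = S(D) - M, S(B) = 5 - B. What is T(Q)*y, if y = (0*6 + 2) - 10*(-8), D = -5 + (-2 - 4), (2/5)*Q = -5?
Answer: 2337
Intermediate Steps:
Q = -25/2 (Q = (5/2)*(-5) = -25/2 ≈ -12.500)
D = -11 (D = -5 - 6 = -11)
y = 82 (y = (0 + 2) + 80 = 2 + 80 = 82)
T(M) = 16 - M (T(M) = (5 - 1*(-11)) - M = (5 + 11) - M = 16 - M)
T(Q)*y = (16 - 1*(-25/2))*82 = (16 + 25/2)*82 = (57/2)*82 = 2337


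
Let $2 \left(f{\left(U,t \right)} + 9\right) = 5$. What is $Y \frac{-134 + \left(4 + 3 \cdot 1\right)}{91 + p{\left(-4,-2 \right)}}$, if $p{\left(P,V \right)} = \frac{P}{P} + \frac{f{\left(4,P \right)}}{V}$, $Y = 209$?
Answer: $- \frac{836}{3} \approx -278.67$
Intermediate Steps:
$f{\left(U,t \right)} = - \frac{13}{2}$ ($f{\left(U,t \right)} = -9 + \frac{1}{2} \cdot 5 = -9 + \frac{5}{2} = - \frac{13}{2}$)
$p{\left(P,V \right)} = 1 - \frac{13}{2 V}$ ($p{\left(P,V \right)} = \frac{P}{P} - \frac{13}{2 V} = 1 - \frac{13}{2 V}$)
$Y \frac{-134 + \left(4 + 3 \cdot 1\right)}{91 + p{\left(-4,-2 \right)}} = 209 \frac{-134 + \left(4 + 3 \cdot 1\right)}{91 + \frac{- \frac{13}{2} - 2}{-2}} = 209 \frac{-134 + \left(4 + 3\right)}{91 - - \frac{17}{4}} = 209 \frac{-134 + 7}{91 + \frac{17}{4}} = 209 \left(- \frac{127}{\frac{381}{4}}\right) = 209 \left(\left(-127\right) \frac{4}{381}\right) = 209 \left(- \frac{4}{3}\right) = - \frac{836}{3}$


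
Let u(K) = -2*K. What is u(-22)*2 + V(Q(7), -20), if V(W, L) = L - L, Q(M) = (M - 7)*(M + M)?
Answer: 88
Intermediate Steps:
Q(M) = 2*M*(-7 + M) (Q(M) = (-7 + M)*(2*M) = 2*M*(-7 + M))
V(W, L) = 0
u(-22)*2 + V(Q(7), -20) = -2*(-22)*2 + 0 = 44*2 + 0 = 88 + 0 = 88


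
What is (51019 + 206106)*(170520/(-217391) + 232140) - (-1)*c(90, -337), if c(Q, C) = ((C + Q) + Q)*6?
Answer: 12975806805785178/217391 ≈ 5.9689e+10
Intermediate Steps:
c(Q, C) = 6*C + 12*Q (c(Q, C) = (C + 2*Q)*6 = 6*C + 12*Q)
(51019 + 206106)*(170520/(-217391) + 232140) - (-1)*c(90, -337) = (51019 + 206106)*(170520/(-217391) + 232140) - (-1)*(6*(-337) + 12*90) = 257125*(170520*(-1/217391) + 232140) - (-1)*(-2022 + 1080) = 257125*(-170520/217391 + 232140) - (-1)*(-942) = 257125*(50464976220/217391) - 1*942 = 12975807010567500/217391 - 942 = 12975806805785178/217391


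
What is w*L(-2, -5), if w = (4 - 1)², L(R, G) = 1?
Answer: 9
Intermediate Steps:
w = 9 (w = 3² = 9)
w*L(-2, -5) = 9*1 = 9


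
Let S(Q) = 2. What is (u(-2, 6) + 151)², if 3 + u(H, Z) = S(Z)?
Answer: 22500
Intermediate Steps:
u(H, Z) = -1 (u(H, Z) = -3 + 2 = -1)
(u(-2, 6) + 151)² = (-1 + 151)² = 150² = 22500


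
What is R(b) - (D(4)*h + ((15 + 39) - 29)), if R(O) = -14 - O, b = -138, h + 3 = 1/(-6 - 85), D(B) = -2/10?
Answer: 44771/455 ≈ 98.398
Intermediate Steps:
D(B) = -1/5 (D(B) = -2*1/10 = -1/5)
h = -274/91 (h = -3 + 1/(-6 - 85) = -3 + 1/(-91) = -3 - 1/91 = -274/91 ≈ -3.0110)
R(b) - (D(4)*h + ((15 + 39) - 29)) = (-14 - 1*(-138)) - (-1/5*(-274/91) + ((15 + 39) - 29)) = (-14 + 138) - (274/455 + (54 - 29)) = 124 - (274/455 + 25) = 124 - 1*11649/455 = 124 - 11649/455 = 44771/455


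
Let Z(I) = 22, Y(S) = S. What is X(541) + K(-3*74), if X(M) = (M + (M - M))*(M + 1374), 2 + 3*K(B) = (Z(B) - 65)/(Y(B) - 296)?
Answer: 536655439/518 ≈ 1.0360e+6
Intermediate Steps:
K(B) = -⅔ - 43/(3*(-296 + B)) (K(B) = -⅔ + ((22 - 65)/(B - 296))/3 = -⅔ + (-43/(-296 + B))/3 = -⅔ - 43/(3*(-296 + B)))
X(M) = M*(1374 + M) (X(M) = (M + 0)*(1374 + M) = M*(1374 + M))
X(541) + K(-3*74) = 541*(1374 + 541) + (549 - (-6)*74)/(3*(-296 - 3*74)) = 541*1915 + (549 - 2*(-222))/(3*(-296 - 222)) = 1036015 + (⅓)*(549 + 444)/(-518) = 1036015 + (⅓)*(-1/518)*993 = 1036015 - 331/518 = 536655439/518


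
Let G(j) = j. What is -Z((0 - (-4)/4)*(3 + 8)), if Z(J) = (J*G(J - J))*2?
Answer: 0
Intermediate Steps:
Z(J) = 0 (Z(J) = (J*(J - J))*2 = (J*0)*2 = 0*2 = 0)
-Z((0 - (-4)/4)*(3 + 8)) = -1*0 = 0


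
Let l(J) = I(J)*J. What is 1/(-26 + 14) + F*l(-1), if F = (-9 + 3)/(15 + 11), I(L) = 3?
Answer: 95/156 ≈ 0.60897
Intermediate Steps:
F = -3/13 (F = -6/26 = -6*1/26 = -3/13 ≈ -0.23077)
l(J) = 3*J
1/(-26 + 14) + F*l(-1) = 1/(-26 + 14) - 9*(-1)/13 = 1/(-12) - 3/13*(-3) = -1/12 + 9/13 = 95/156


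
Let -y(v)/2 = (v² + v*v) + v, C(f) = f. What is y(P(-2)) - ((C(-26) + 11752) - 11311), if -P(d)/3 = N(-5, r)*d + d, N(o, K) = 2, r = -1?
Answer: -1747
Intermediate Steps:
P(d) = -9*d (P(d) = -3*(2*d + d) = -9*d)
y(v) = -4*v² - 2*v (y(v) = -2*((v² + v*v) + v) = -2*((v² + v²) + v) = -2*(2*v² + v) = -2*(v + 2*v²) = -4*v² - 2*v)
y(P(-2)) - ((C(-26) + 11752) - 11311) = -2*(-9*(-2))*(1 + 2*(-9*(-2))) - ((-26 + 11752) - 11311) = -2*18*(1 + 2*18) - (11726 - 11311) = -2*18*(1 + 36) - 1*415 = -2*18*37 - 415 = -1332 - 415 = -1747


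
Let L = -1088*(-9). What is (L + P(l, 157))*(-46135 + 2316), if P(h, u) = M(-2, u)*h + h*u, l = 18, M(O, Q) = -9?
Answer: -545809464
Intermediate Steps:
L = 9792
P(h, u) = -9*h + h*u
(L + P(l, 157))*(-46135 + 2316) = (9792 + 18*(-9 + 157))*(-46135 + 2316) = (9792 + 18*148)*(-43819) = (9792 + 2664)*(-43819) = 12456*(-43819) = -545809464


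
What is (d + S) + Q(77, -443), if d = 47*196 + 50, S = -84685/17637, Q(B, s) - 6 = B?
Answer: 164733080/17637 ≈ 9340.2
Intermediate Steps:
Q(B, s) = 6 + B
S = -84685/17637 (S = -84685*1/17637 = -84685/17637 ≈ -4.8016)
d = 9262 (d = 9212 + 50 = 9262)
(d + S) + Q(77, -443) = (9262 - 84685/17637) + (6 + 77) = 163269209/17637 + 83 = 164733080/17637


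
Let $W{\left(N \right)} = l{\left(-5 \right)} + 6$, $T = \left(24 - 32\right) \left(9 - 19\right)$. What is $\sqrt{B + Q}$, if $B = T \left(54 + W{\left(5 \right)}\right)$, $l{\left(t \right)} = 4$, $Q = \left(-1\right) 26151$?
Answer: $i \sqrt{21031} \approx 145.02 i$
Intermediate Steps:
$Q = -26151$
$T = 80$ ($T = \left(-8\right) \left(-10\right) = 80$)
$W{\left(N \right)} = 10$ ($W{\left(N \right)} = 4 + 6 = 10$)
$B = 5120$ ($B = 80 \left(54 + 10\right) = 80 \cdot 64 = 5120$)
$\sqrt{B + Q} = \sqrt{5120 - 26151} = \sqrt{-21031} = i \sqrt{21031}$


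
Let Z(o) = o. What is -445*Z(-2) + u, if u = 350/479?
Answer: 426660/479 ≈ 890.73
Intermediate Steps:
u = 350/479 (u = 350*(1/479) = 350/479 ≈ 0.73069)
-445*Z(-2) + u = -445*(-2) + 350/479 = 890 + 350/479 = 426660/479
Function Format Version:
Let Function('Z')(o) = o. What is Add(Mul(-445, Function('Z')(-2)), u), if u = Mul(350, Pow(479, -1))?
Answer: Rational(426660, 479) ≈ 890.73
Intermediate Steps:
u = Rational(350, 479) (u = Mul(350, Rational(1, 479)) = Rational(350, 479) ≈ 0.73069)
Add(Mul(-445, Function('Z')(-2)), u) = Add(Mul(-445, -2), Rational(350, 479)) = Add(890, Rational(350, 479)) = Rational(426660, 479)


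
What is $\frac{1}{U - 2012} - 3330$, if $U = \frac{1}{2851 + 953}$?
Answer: $- \frac{25486648314}{7653647} \approx -3330.0$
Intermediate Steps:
$U = \frac{1}{3804} \approx 0.00026288$
$\frac{1}{U - 2012} - 3330 = \frac{1}{\frac{1}{3804} - 2012} - 3330 = \frac{1}{- \frac{7653647}{3804}} - 3330 = - \frac{3804}{7653647} - 3330 = - \frac{25486648314}{7653647}$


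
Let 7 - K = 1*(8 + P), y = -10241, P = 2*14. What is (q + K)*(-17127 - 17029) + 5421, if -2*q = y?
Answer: -173899853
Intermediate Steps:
P = 28
q = 10241/2 (q = -½*(-10241) = 10241/2 ≈ 5120.5)
K = -29 (K = 7 - (8 + 28) = 7 - 36 = -29)
(q + K)*(-17127 - 17029) + 5421 = (10241/2 - 29)*(-17127 - 17029) + 5421 = (10183/2)*(-34156) + 5421 = -173905274 + 5421 = -173899853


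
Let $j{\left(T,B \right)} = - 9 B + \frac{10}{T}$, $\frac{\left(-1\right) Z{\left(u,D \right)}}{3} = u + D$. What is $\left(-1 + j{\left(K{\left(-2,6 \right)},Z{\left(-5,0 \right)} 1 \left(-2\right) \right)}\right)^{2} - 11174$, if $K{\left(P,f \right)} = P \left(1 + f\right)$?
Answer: $\frac{2979358}{49} \approx 60803.0$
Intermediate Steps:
$Z{\left(u,D \right)} = - 3 D - 3 u$ ($Z{\left(u,D \right)} = - 3 \left(u + D\right) = - 3 \left(D + u\right) = - 3 D - 3 u$)
$\left(-1 + j{\left(K{\left(-2,6 \right)},Z{\left(-5,0 \right)} 1 \left(-2\right) \right)}\right)^{2} - 11174 = \left(-1 + \left(- 9 \left(\left(-3\right) 0 - -15\right) 1 \left(-2\right) + \frac{10}{\left(-2\right) \left(1 + 6\right)}\right)\right)^{2} - 11174 = \left(-1 + \left(- 9 \left(0 + 15\right) 1 \left(-2\right) + \frac{10}{\left(-2\right) 7}\right)\right)^{2} - 11174 = \left(-1 - \left(\frac{5}{7} + 9 \cdot 15 \cdot 1 \left(-2\right)\right)\right)^{2} - 11174 = \left(-1 - \left(\frac{5}{7} + 9 \cdot 15 \left(-2\right)\right)\right)^{2} - 11174 = \left(-1 - - \frac{1885}{7}\right)^{2} - 11174 = \left(-1 + \left(270 - \frac{5}{7}\right)\right)^{2} - 11174 = \left(-1 + \frac{1885}{7}\right)^{2} - 11174 = \left(\frac{1878}{7}\right)^{2} - 11174 = \frac{3526884}{49} - 11174 = \frac{2979358}{49}$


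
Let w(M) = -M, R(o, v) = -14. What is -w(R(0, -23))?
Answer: -14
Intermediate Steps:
-w(R(0, -23)) = -(-1)*(-14) = -1*14 = -14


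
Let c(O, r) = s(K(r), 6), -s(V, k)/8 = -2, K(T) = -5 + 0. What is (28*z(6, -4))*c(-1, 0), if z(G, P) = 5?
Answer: 2240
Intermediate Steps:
K(T) = -5
s(V, k) = 16 (s(V, k) = -8*(-2) = 16)
c(O, r) = 16
(28*z(6, -4))*c(-1, 0) = (28*5)*16 = 140*16 = 2240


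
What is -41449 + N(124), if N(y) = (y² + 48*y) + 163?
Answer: -19958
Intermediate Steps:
N(y) = 163 + y² + 48*y
-41449 + N(124) = -41449 + (163 + 124² + 48*124) = -41449 + (163 + 15376 + 5952) = -41449 + 21491 = -19958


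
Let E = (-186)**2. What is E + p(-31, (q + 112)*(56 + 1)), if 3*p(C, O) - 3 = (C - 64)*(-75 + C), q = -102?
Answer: 113861/3 ≈ 37954.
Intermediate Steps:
p(C, O) = 1 + (-75 + C)*(-64 + C)/3 (p(C, O) = 1 + ((C - 64)*(-75 + C))/3 = 1 + ((-64 + C)*(-75 + C))/3 = 1 + ((-75 + C)*(-64 + C))/3 = 1 + (-75 + C)*(-64 + C)/3)
E = 34596
E + p(-31, (q + 112)*(56 + 1)) = 34596 + (1601 - 139/3*(-31) + (1/3)*(-31)**2) = 34596 + (1601 + 4309/3 + (1/3)*961) = 34596 + (1601 + 4309/3 + 961/3) = 34596 + 10073/3 = 113861/3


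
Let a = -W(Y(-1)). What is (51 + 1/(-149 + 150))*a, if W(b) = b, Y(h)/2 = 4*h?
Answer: 416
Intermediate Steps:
Y(h) = 8*h (Y(h) = 2*(4*h) = 8*h)
a = 8 (a = -8*(-1) = -1*(-8) = 8)
(51 + 1/(-149 + 150))*a = (51 + 1/(-149 + 150))*8 = (51 + 1/1)*8 = (51 + 1)*8 = 52*8 = 416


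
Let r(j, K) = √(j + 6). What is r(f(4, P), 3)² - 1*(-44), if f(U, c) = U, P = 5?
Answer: 54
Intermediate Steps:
r(j, K) = √(6 + j)
r(f(4, P), 3)² - 1*(-44) = (√(6 + 4))² - 1*(-44) = (√10)² + 44 = 10 + 44 = 54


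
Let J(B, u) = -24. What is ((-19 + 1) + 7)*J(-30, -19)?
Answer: 264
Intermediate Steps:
((-19 + 1) + 7)*J(-30, -19) = ((-19 + 1) + 7)*(-24) = (-18 + 7)*(-24) = -11*(-24) = 264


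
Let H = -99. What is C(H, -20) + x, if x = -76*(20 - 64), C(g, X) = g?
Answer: 3245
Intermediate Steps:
x = 3344 (x = -76*(-44) = 3344)
C(H, -20) + x = -99 + 3344 = 3245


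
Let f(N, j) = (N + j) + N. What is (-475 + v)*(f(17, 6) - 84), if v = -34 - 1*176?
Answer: 30140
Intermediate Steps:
f(N, j) = j + 2*N
v = -210 (v = -34 - 176 = -210)
(-475 + v)*(f(17, 6) - 84) = (-475 - 210)*((6 + 2*17) - 84) = -685*((6 + 34) - 84) = -685*(40 - 84) = -685*(-44) = 30140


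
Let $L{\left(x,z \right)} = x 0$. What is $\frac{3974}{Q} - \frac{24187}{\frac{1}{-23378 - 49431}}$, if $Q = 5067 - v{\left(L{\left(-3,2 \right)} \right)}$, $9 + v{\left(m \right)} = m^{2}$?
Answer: $\frac{4469497398241}{2538} \approx 1.761 \cdot 10^{9}$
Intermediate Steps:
$L{\left(x,z \right)} = 0$
$v{\left(m \right)} = -9 + m^{2}$
$Q = 5076$ ($Q = 5067 - \left(-9 + 0^{2}\right) = 5067 - \left(-9 + 0\right) = 5067 - -9 = 5067 + 9 = 5076$)
$\frac{3974}{Q} - \frac{24187}{\frac{1}{-23378 - 49431}} = \frac{3974}{5076} - \frac{24187}{\frac{1}{-23378 - 49431}} = 3974 \cdot \frac{1}{5076} - \frac{24187}{\frac{1}{-72809}} = \frac{1987}{2538} - \frac{24187}{- \frac{1}{72809}} = \frac{1987}{2538} - -1761031283 = \frac{1987}{2538} + 1761031283 = \frac{4469497398241}{2538}$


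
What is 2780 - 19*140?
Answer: 120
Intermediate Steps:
2780 - 19*140 = 2780 - 1*2660 = 2780 - 2660 = 120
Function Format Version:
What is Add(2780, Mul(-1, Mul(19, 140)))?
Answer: 120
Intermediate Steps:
Add(2780, Mul(-1, Mul(19, 140))) = Add(2780, Mul(-1, 2660)) = Add(2780, -2660) = 120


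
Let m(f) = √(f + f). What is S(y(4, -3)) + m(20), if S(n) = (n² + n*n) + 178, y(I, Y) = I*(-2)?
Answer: 306 + 2*√10 ≈ 312.32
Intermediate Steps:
y(I, Y) = -2*I
m(f) = √2*√f (m(f) = √(2*f) = √2*√f)
S(n) = 178 + 2*n² (S(n) = (n² + n²) + 178 = 2*n² + 178 = 178 + 2*n²)
S(y(4, -3)) + m(20) = (178 + 2*(-2*4)²) + √2*√20 = (178 + 2*(-8)²) + √2*(2*√5) = (178 + 2*64) + 2*√10 = (178 + 128) + 2*√10 = 306 + 2*√10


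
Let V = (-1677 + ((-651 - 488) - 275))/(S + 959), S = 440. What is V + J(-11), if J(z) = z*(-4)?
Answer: 58465/1399 ≈ 41.791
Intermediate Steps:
J(z) = -4*z
V = -3091/1399 (V = (-1677 + ((-651 - 488) - 275))/(440 + 959) = (-1677 + (-1139 - 275))/1399 = (-1677 - 1414)*(1/1399) = -3091*1/1399 = -3091/1399 ≈ -2.2094)
V + J(-11) = -3091/1399 - 4*(-11) = -3091/1399 + 44 = 58465/1399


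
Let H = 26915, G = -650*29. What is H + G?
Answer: 8065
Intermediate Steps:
G = -18850
H + G = 26915 - 18850 = 8065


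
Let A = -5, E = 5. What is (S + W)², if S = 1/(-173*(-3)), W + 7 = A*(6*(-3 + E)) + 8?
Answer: 937584400/269361 ≈ 3480.8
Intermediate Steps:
W = -59 (W = -7 + (-30*(-3 + 5) + 8) = -7 + (-30*2 + 8) = -7 + (-5*12 + 8) = -7 + (-60 + 8) = -7 - 52 = -59)
S = 1/519 ≈ 0.0019268
(S + W)² = (1/519 - 59)² = (-30620/519)² = 937584400/269361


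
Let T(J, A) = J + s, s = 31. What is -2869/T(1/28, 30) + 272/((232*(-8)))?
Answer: -9333285/100804 ≈ -92.588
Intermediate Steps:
T(J, A) = 31 + J (T(J, A) = J + 31 = 31 + J)
-2869/T(1/28, 30) + 272/((232*(-8))) = -2869/(31 + 1/28) + 272/((232*(-8))) = -2869/(31 + 1/28) + 272/(-1856) = -2869/869/28 + 272*(-1/1856) = -2869*28/869 - 17/116 = -80332/869 - 17/116 = -9333285/100804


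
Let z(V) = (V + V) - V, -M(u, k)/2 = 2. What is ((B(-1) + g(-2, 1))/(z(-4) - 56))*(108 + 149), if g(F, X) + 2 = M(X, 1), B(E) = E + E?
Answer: 514/15 ≈ 34.267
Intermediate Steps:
M(u, k) = -4 (M(u, k) = -2*2 = -4)
B(E) = 2*E
g(F, X) = -6 (g(F, X) = -2 - 4 = -6)
z(V) = V (z(V) = 2*V - V = V)
((B(-1) + g(-2, 1))/(z(-4) - 56))*(108 + 149) = ((2*(-1) - 6)/(-4 - 56))*(108 + 149) = ((-2 - 6)/(-60))*257 = -8*(-1/60)*257 = (2/15)*257 = 514/15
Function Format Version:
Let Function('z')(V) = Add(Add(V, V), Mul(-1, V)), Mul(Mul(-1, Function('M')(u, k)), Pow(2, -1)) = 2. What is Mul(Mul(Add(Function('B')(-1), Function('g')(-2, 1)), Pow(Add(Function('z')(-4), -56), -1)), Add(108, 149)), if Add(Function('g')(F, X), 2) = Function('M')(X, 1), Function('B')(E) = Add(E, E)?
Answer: Rational(514, 15) ≈ 34.267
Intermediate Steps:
Function('M')(u, k) = -4 (Function('M')(u, k) = Mul(-2, 2) = -4)
Function('B')(E) = Mul(2, E)
Function('g')(F, X) = -6 (Function('g')(F, X) = Add(-2, -4) = -6)
Function('z')(V) = V (Function('z')(V) = Add(Mul(2, V), Mul(-1, V)) = V)
Mul(Mul(Add(Function('B')(-1), Function('g')(-2, 1)), Pow(Add(Function('z')(-4), -56), -1)), Add(108, 149)) = Mul(Mul(Add(Mul(2, -1), -6), Pow(Add(-4, -56), -1)), Add(108, 149)) = Mul(Mul(Add(-2, -6), Pow(-60, -1)), 257) = Mul(Mul(-8, Rational(-1, 60)), 257) = Mul(Rational(2, 15), 257) = Rational(514, 15)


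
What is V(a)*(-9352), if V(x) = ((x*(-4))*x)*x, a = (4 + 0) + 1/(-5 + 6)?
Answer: 4676000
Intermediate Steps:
a = 5 (a = 4 + 1/1 = 4 + 1 = 5)
V(x) = -4*x**3 (V(x) = ((-4*x)*x)*x = (-4*x**2)*x = -4*x**3)
V(a)*(-9352) = -4*5**3*(-9352) = -4*125*(-9352) = -500*(-9352) = 4676000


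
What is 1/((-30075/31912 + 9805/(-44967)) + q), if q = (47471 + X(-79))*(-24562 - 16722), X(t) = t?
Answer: -1434986904/2807596834611008197 ≈ -5.1111e-10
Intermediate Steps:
q = -1956531328 (q = (47471 - 79)*(-24562 - 16722) = 47392*(-41284) = -1956531328)
1/((-30075/31912 + 9805/(-44967)) + q) = 1/((-30075/31912 + 9805/(-44967)) - 1956531328) = 1/((-30075*1/31912 + 9805*(-1/44967)) - 1956531328) = 1/((-30075/31912 - 9805/44967) - 1956531328) = 1/(-1665279685/1434986904 - 1956531328) = 1/(-2807596834611008197/1434986904) = -1434986904/2807596834611008197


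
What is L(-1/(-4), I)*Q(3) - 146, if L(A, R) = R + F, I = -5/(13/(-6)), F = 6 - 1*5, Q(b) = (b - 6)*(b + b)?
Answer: -2672/13 ≈ -205.54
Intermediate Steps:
Q(b) = 2*b*(-6 + b) (Q(b) = (-6 + b)*(2*b) = 2*b*(-6 + b))
F = 1 (F = 6 - 5 = 1)
I = 30/13 (I = -5/(13*(-⅙)) = -5/(-13/6) = -5*(-6/13) = 30/13 ≈ 2.3077)
L(A, R) = 1 + R (L(A, R) = R + 1 = 1 + R)
L(-1/(-4), I)*Q(3) - 146 = (1 + 30/13)*(2*3*(-6 + 3)) - 146 = 43*(2*3*(-3))/13 - 146 = (43/13)*(-18) - 146 = -774/13 - 146 = -2672/13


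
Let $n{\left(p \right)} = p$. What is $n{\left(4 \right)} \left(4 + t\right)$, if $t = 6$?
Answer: $40$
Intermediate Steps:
$n{\left(4 \right)} \left(4 + t\right) = 4 \left(4 + 6\right) = 4 \cdot 10 = 40$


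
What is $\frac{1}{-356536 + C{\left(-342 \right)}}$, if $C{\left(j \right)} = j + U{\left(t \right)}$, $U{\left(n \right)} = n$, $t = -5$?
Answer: $- \frac{1}{356883} \approx -2.802 \cdot 10^{-6}$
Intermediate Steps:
$C{\left(j \right)} = -5 + j$ ($C{\left(j \right)} = j - 5 = -5 + j$)
$\frac{1}{-356536 + C{\left(-342 \right)}} = \frac{1}{-356536 - 347} = \frac{1}{-356883} = - \frac{1}{356883}$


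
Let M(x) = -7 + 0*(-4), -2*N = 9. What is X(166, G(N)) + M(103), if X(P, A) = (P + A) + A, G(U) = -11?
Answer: 137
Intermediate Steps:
N = -9/2 (N = -½*9 = -9/2 ≈ -4.5000)
M(x) = -7 (M(x) = -7 + 0 = -7)
X(P, A) = P + 2*A (X(P, A) = (A + P) + A = P + 2*A)
X(166, G(N)) + M(103) = (166 + 2*(-11)) - 7 = (166 - 22) - 7 = 144 - 7 = 137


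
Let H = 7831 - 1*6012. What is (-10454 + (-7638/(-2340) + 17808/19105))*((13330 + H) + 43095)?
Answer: -453493407545566/745095 ≈ -6.0864e+8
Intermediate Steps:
H = 1819 (H = 7831 - 6012 = 1819)
(-10454 + (-7638/(-2340) + 17808/19105))*((13330 + H) + 43095) = (-10454 + (-7638/(-2340) + 17808/19105))*((13330 + 1819) + 43095) = (-10454 + (-7638*(-1/2340) + 17808*(1/19105)))*(15149 + 43095) = (-10454 + (1273/390 + 17808/19105))*58244 = (-10454 + 6253157/1490190)*58244 = -15572193103/1490190*58244 = -453493407545566/745095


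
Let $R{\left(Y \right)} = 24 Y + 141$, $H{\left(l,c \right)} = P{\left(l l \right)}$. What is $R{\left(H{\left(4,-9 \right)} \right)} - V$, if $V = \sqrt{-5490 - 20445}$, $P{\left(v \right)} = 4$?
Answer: $237 - i \sqrt{25935} \approx 237.0 - 161.04 i$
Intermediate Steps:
$H{\left(l,c \right)} = 4$
$R{\left(Y \right)} = 141 + 24 Y$
$V = i \sqrt{25935}$ ($V = \sqrt{-25935} = i \sqrt{25935} \approx 161.04 i$)
$R{\left(H{\left(4,-9 \right)} \right)} - V = \left(141 + 24 \cdot 4\right) - i \sqrt{25935} = \left(141 + 96\right) - i \sqrt{25935} = 237 - i \sqrt{25935}$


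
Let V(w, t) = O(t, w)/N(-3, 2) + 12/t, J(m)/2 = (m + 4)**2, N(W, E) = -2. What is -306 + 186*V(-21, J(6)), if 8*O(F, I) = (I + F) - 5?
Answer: -231759/100 ≈ -2317.6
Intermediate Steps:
O(F, I) = -5/8 + F/8 + I/8 (O(F, I) = ((I + F) - 5)/8 = ((F + I) - 5)/8 = (-5 + F + I)/8 = -5/8 + F/8 + I/8)
J(m) = 2*(4 + m)**2 (J(m) = 2*(m + 4)**2 = 2*(4 + m)**2)
V(w, t) = 5/16 + 12/t - t/16 - w/16 (V(w, t) = (-5/8 + t/8 + w/8)/(-2) + 12/t = (-5/8 + t/8 + w/8)*(-1/2) + 12/t = (5/16 - t/16 - w/16) + 12/t = 5/16 + 12/t - t/16 - w/16)
-306 + 186*V(-21, J(6)) = -306 + 186*((192 + (2*(4 + 6)**2)*(5 - 2*(4 + 6)**2 - 1*(-21)))/(16*((2*(4 + 6)**2)))) = -306 + 186*((192 + (2*10**2)*(5 - 2*10**2 + 21))/(16*((2*10**2)))) = -306 + 186*((192 + (2*100)*(5 - 2*100 + 21))/(16*((2*100)))) = -306 + 186*((1/16)*(192 + 200*(5 - 1*200 + 21))/200) = -306 + 186*((1/16)*(1/200)*(192 + 200*(5 - 200 + 21))) = -306 + 186*((1/16)*(1/200)*(192 + 200*(-174))) = -306 + 186*((1/16)*(1/200)*(192 - 34800)) = -306 + 186*((1/16)*(1/200)*(-34608)) = -306 + 186*(-2163/200) = -306 - 201159/100 = -231759/100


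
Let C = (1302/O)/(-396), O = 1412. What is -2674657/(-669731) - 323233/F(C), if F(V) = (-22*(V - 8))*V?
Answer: 85458030185231357233/108381496830131 ≈ 7.8849e+5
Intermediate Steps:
C = -217/93192 (C = (1302/1412)/(-396) = (1302*(1/1412))*(-1/396) = (651/706)*(-1/396) = -217/93192 ≈ -0.0023285)
F(V) = V*(176 - 22*V) (F(V) = (-22*(-8 + V))*V = (176 - 22*V)*V = V*(176 - 22*V))
-2674657/(-669731) - 323233/F(C) = -2674657/(-669731) - 323233*(-4236/(217*(8 - 1*(-217/93192)))) = -2674657*(-1/669731) - 323233*(-4236/(217*(8 + 217/93192))) = 2674657/669731 - 323233/(22*(-217/93192)*(745753/93192)) = 2674657/669731 - 323233/(-161828401/394761312) = 2674657/669731 - 323233*(-394761312/161828401) = 2674657/669731 + 127599883161696/161828401 = 85458030185231357233/108381496830131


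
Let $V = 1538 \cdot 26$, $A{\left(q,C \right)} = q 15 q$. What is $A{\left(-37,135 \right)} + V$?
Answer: $60523$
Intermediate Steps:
$A{\left(q,C \right)} = 15 q^{2}$
$V = 39988$
$A{\left(-37,135 \right)} + V = 15 \left(-37\right)^{2} + 39988 = 15 \cdot 1369 + 39988 = 20535 + 39988 = 60523$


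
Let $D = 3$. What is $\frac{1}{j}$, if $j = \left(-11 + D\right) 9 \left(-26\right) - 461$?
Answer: $\frac{1}{1411} \approx 0.00070872$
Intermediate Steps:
$j = 1411$ ($j = \left(-11 + 3\right) 9 \left(-26\right) - 461 = \left(-8\right) 9 \left(-26\right) - 461 = \left(-72\right) \left(-26\right) - 461 = 1872 - 461 = 1411$)
$\frac{1}{j} = \frac{1}{1411}$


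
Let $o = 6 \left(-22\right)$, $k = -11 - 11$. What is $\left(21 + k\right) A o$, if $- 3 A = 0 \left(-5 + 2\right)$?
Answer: $0$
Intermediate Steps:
$k = -22$ ($k = -11 - 11 = -22$)
$o = -132$
$A = 0$ ($A = - \frac{0 \left(-5 + 2\right)}{3} = - \frac{0 \left(-3\right)}{3} = \left(- \frac{1}{3}\right) 0 = 0$)
$\left(21 + k\right) A o = \left(21 - 22\right) 0 \left(-132\right) = \left(-1\right) 0 \left(-132\right) = 0 \left(-132\right) = 0$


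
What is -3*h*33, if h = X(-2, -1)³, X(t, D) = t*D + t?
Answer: 0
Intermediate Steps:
X(t, D) = t + D*t (X(t, D) = D*t + t = t + D*t)
h = 0 (h = (-2*(1 - 1))³ = (-2*0)³ = 0³ = 0)
-3*h*33 = -3*0*33 = 0*33 = 0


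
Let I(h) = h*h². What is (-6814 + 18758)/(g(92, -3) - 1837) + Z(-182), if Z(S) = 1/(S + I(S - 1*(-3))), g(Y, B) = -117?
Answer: -34252532389/5603604017 ≈ -6.1126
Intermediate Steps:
I(h) = h³
Z(S) = 1/(S + (3 + S)³) (Z(S) = 1/(S + (S - 1*(-3))³) = 1/(S + (S + 3)³) = 1/(S + (3 + S)³))
(-6814 + 18758)/(g(92, -3) - 1837) + Z(-182) = (-6814 + 18758)/(-117 - 1837) + 1/(-182 + (3 - 182)³) = 11944/(-1954) + 1/(-182 + (-179)³) = 11944*(-1/1954) + 1/(-182 - 5735339) = -5972/977 + 1/(-5735521) = -5972/977 - 1/5735521 = -34252532389/5603604017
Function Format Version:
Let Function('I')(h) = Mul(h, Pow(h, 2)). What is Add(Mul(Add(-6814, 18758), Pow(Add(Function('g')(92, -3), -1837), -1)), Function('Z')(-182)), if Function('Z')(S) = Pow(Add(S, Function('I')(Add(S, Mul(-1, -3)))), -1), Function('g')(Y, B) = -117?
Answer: Rational(-34252532389, 5603604017) ≈ -6.1126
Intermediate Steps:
Function('I')(h) = Pow(h, 3)
Function('Z')(S) = Pow(Add(S, Pow(Add(3, S), 3)), -1) (Function('Z')(S) = Pow(Add(S, Pow(Add(S, Mul(-1, -3)), 3)), -1) = Pow(Add(S, Pow(Add(S, 3), 3)), -1) = Pow(Add(S, Pow(Add(3, S), 3)), -1))
Add(Mul(Add(-6814, 18758), Pow(Add(Function('g')(92, -3), -1837), -1)), Function('Z')(-182)) = Add(Mul(Add(-6814, 18758), Pow(Add(-117, -1837), -1)), Pow(Add(-182, Pow(Add(3, -182), 3)), -1)) = Add(Mul(11944, Pow(-1954, -1)), Pow(Add(-182, Pow(-179, 3)), -1)) = Add(Mul(11944, Rational(-1, 1954)), Pow(Add(-182, -5735339), -1)) = Add(Rational(-5972, 977), Pow(-5735521, -1)) = Add(Rational(-5972, 977), Rational(-1, 5735521)) = Rational(-34252532389, 5603604017)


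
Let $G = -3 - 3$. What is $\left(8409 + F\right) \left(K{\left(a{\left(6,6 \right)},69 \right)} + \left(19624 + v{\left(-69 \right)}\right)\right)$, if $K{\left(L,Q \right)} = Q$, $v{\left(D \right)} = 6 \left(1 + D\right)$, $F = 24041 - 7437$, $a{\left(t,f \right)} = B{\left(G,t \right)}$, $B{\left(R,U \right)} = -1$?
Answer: $482375705$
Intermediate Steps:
$G = -6$
$a{\left(t,f \right)} = -1$
$F = 16604$
$v{\left(D \right)} = 6 + 6 D$
$\left(8409 + F\right) \left(K{\left(a{\left(6,6 \right)},69 \right)} + \left(19624 + v{\left(-69 \right)}\right)\right) = \left(8409 + 16604\right) \left(69 + \left(19624 + \left(6 + 6 \left(-69\right)\right)\right)\right) = 25013 \left(69 + \left(19624 + \left(6 - 414\right)\right)\right) = 25013 \left(69 + \left(19624 - 408\right)\right) = 25013 \left(69 + 19216\right) = 25013 \cdot 19285 = 482375705$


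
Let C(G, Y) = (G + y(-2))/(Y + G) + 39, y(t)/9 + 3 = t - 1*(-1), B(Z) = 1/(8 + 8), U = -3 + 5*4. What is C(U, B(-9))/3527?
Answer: 10343/962871 ≈ 0.010742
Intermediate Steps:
U = 17 (U = -3 + 20 = 17)
B(Z) = 1/16
y(t) = -18 + 9*t (y(t) = -27 + 9*(t - 1*(-1)) = -27 + 9*(t + 1) = -27 + 9*(1 + t) = -27 + (9 + 9*t) = -18 + 9*t)
C(G, Y) = 39 + (-36 + G)/(G + Y) (C(G, Y) = (G + (-18 + 9*(-2)))/(Y + G) + 39 = (G + (-18 - 18))/(G + Y) + 39 = (G - 36)/(G + Y) + 39 = (-36 + G)/(G + Y) + 39 = 39 + (-36 + G)/(G + Y))
C(U, B(-9))/3527 = ((-36 + 39*(1/16) + 40*17)/(17 + 1/16))/3527 = ((-36 + 39/16 + 680)/(273/16))*(1/3527) = ((16/273)*(10343/16))*(1/3527) = (10343/273)*(1/3527) = 10343/962871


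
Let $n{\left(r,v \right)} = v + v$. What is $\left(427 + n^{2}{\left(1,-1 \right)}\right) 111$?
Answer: $47841$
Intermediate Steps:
$n{\left(r,v \right)} = 2 v$
$\left(427 + n^{2}{\left(1,-1 \right)}\right) 111 = \left(427 + \left(2 \left(-1\right)\right)^{2}\right) 111 = \left(427 + \left(-2\right)^{2}\right) 111 = \left(427 + 4\right) 111 = 431 \cdot 111 = 47841$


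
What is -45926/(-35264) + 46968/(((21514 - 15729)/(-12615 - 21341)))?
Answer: -2163090876377/7846240 ≈ -2.7569e+5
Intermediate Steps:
-45926/(-35264) + 46968/(((21514 - 15729)/(-12615 - 21341))) = -45926*(-1/35264) + 46968/((5785/(-33956))) = 22963/17632 + 46968/((5785*(-1/33956))) = 22963/17632 + 46968/(-445/2612) = 22963/17632 + 46968*(-2612/445) = 22963/17632 - 122680416/445 = -2163090876377/7846240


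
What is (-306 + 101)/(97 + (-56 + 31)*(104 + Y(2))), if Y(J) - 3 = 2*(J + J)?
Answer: 205/2778 ≈ 0.073794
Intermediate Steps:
Y(J) = 3 + 4*J (Y(J) = 3 + 2*(J + J) = 3 + 2*(2*J) = 3 + 4*J)
(-306 + 101)/(97 + (-56 + 31)*(104 + Y(2))) = (-306 + 101)/(97 + (-56 + 31)*(104 + (3 + 4*2))) = -205/(97 - 25*(104 + (3 + 8))) = -205/(97 - 25*(104 + 11)) = -205/(97 - 25*115) = -205/(97 - 2875) = -205/(-2778) = -205*(-1/2778) = 205/2778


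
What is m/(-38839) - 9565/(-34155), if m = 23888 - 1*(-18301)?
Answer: -213894052/265309209 ≈ -0.80621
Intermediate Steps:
m = 42189 (m = 23888 + 18301 = 42189)
m/(-38839) - 9565/(-34155) = 42189/(-38839) - 9565/(-34155) = 42189*(-1/38839) - 9565*(-1/34155) = -42189/38839 + 1913/6831 = -213894052/265309209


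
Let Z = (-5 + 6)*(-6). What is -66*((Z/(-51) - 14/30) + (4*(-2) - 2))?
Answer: 58058/85 ≈ 683.04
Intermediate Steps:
Z = -6 (Z = 1*(-6) = -6)
-66*((Z/(-51) - 14/30) + (4*(-2) - 2)) = -66*((-6/(-51) - 14/30) + (4*(-2) - 2)) = -66*((-6*(-1/51) - 14*1/30) + (-8 - 2)) = -66*((2/17 - 7/15) - 10) = -66*(-89/255 - 10) = -66*(-2639/255) = 58058/85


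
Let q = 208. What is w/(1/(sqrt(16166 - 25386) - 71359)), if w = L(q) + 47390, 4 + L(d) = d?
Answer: -3396260246 + 95188*I*sqrt(2305) ≈ -3.3963e+9 + 4.57e+6*I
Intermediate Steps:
L(d) = -4 + d
w = 47594 (w = (-4 + 208) + 47390 = 204 + 47390 = 47594)
w/(1/(sqrt(16166 - 25386) - 71359)) = 47594/(1/(sqrt(16166 - 25386) - 71359)) = 47594/(1/(sqrt(-9220) - 71359)) = 47594/(1/(2*I*sqrt(2305) - 71359)) = 47594/(1/(-71359 + 2*I*sqrt(2305))) = 47594*(-71359 + 2*I*sqrt(2305)) = -3396260246 + 95188*I*sqrt(2305)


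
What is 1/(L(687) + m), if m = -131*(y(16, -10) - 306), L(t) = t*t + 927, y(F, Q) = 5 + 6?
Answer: 1/511541 ≈ 1.9549e-6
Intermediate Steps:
y(F, Q) = 11
L(t) = 927 + t² (L(t) = t² + 927 = 927 + t²)
m = 38645 (m = -131*(11 - 306) = -131*(-295) = 38645)
1/(L(687) + m) = 1/((927 + 687²) + 38645) = 1/((927 + 471969) + 38645) = 1/(472896 + 38645) = 1/511541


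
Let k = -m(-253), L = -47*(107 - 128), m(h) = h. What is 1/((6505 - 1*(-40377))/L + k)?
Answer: 987/296593 ≈ 0.0033278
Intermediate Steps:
L = 987 (L = -47*(-21) = 987)
k = 253 (k = -1*(-253) = 253)
1/((6505 - 1*(-40377))/L + k) = 1/((6505 - 1*(-40377))/987 + 253) = 1/((6505 + 40377)*(1/987) + 253) = 1/(46882*(1/987) + 253) = 1/(46882/987 + 253) = 1/(296593/987) = 987/296593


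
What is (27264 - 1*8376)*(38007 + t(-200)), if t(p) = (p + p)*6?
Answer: 672545016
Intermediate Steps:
t(p) = 12*p (t(p) = (2*p)*6 = 12*p)
(27264 - 1*8376)*(38007 + t(-200)) = (27264 - 1*8376)*(38007 + 12*(-200)) = (27264 - 8376)*(38007 - 2400) = 18888*35607 = 672545016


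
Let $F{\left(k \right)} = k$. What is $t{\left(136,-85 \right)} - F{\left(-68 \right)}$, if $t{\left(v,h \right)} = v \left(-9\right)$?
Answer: $-1156$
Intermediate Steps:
$t{\left(v,h \right)} = - 9 v$
$t{\left(136,-85 \right)} - F{\left(-68 \right)} = \left(-9\right) 136 - -68 = -1224 + 68 = -1156$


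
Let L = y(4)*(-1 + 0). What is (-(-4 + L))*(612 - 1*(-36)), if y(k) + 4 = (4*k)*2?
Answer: 20736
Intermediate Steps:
y(k) = -4 + 8*k (y(k) = -4 + (4*k)*2 = -4 + 8*k)
L = -28 (L = (-4 + 8*4)*(-1 + 0) = (-4 + 32)*(-1) = 28*(-1) = -28)
(-(-4 + L))*(612 - 1*(-36)) = (-(-4 - 28))*(612 - 1*(-36)) = (-1*(-32))*(612 + 36) = 32*648 = 20736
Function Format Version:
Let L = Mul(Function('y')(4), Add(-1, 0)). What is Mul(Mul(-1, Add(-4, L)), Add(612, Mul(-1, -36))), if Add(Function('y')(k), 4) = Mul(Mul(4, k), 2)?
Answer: 20736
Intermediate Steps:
Function('y')(k) = Add(-4, Mul(8, k)) (Function('y')(k) = Add(-4, Mul(Mul(4, k), 2)) = Add(-4, Mul(8, k)))
L = -28 (L = Mul(Add(-4, Mul(8, 4)), Add(-1, 0)) = Mul(Add(-4, 32), -1) = Mul(28, -1) = -28)
Mul(Mul(-1, Add(-4, L)), Add(612, Mul(-1, -36))) = Mul(Mul(-1, Add(-4, -28)), Add(612, Mul(-1, -36))) = Mul(Mul(-1, -32), Add(612, 36)) = Mul(32, 648) = 20736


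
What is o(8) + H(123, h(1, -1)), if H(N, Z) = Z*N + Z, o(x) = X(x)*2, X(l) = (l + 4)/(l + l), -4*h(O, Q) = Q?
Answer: 65/2 ≈ 32.500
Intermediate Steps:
h(O, Q) = -Q/4
X(l) = (4 + l)/(2*l) (X(l) = (4 + l)/((2*l)) = (4 + l)*(1/(2*l)) = (4 + l)/(2*l))
o(x) = (4 + x)/x (o(x) = ((4 + x)/(2*x))*2 = (4 + x)/x)
H(N, Z) = Z + N*Z (H(N, Z) = N*Z + Z = Z + N*Z)
o(8) + H(123, h(1, -1)) = (4 + 8)/8 + (-¼*(-1))*(1 + 123) = (⅛)*12 + (¼)*124 = 3/2 + 31 = 65/2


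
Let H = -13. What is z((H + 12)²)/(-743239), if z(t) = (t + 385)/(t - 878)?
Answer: 386/651820603 ≈ 5.9219e-7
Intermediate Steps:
z(t) = (385 + t)/(-878 + t)
z((H + 12)²)/(-743239) = ((385 + (-13 + 12)²)/(-878 + (-13 + 12)²))/(-743239) = ((385 + (-1)²)/(-878 + (-1)²))*(-1/743239) = ((385 + 1)/(-878 + 1))*(-1/743239) = (386/(-877))*(-1/743239) = -1/877*386*(-1/743239) = -386/877*(-1/743239) = 386/651820603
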